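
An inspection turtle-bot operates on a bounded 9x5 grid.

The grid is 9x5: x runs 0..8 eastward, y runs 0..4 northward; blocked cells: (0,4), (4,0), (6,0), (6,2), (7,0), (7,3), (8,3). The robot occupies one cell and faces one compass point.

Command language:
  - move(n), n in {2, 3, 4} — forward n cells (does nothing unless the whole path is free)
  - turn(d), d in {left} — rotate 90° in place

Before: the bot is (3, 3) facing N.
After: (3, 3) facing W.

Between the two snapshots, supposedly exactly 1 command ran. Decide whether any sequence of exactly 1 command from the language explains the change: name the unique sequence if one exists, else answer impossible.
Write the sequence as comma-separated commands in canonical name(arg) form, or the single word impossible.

key: (3,3) unchanged — the single command moves nothing
from: (3, 3) facing N
t=1 turn(left) ⇒ (3, 3) facing W
no other 1-command option fits: unique.

turn(left)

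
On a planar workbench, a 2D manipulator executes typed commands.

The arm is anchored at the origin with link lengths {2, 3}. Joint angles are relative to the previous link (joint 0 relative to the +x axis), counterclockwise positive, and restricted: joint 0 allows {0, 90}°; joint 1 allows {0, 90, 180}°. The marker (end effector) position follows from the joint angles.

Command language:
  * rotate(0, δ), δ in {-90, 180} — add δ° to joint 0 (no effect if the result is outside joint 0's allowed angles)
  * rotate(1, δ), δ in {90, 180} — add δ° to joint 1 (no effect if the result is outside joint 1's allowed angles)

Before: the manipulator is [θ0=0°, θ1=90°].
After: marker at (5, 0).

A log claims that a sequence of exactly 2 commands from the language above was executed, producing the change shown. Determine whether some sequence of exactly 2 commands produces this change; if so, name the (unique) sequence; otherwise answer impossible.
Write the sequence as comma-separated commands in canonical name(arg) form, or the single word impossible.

rotate(1, 90), rotate(1, 180)

key: order matters: swapping rotate(1, 90) and rotate(1, 180) lands elsewhere
initial: [θ0=0°, θ1=90°]
1. rotate(1, 90) → [θ0=0°, θ1=180°]
2. rotate(1, 180) → [θ0=0°, θ1=0°]
no rival 2-sequence matches.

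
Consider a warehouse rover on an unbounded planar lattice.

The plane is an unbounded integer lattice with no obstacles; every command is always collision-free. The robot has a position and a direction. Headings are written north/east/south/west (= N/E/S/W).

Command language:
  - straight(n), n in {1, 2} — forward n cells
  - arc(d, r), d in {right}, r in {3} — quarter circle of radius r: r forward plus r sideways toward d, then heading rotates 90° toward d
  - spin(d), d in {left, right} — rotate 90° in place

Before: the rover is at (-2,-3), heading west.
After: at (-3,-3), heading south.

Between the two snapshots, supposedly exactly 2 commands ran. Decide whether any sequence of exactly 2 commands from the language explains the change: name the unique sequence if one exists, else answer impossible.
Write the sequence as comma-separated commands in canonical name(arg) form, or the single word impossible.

straight(1), spin(left)

key: order matters: swapping straight(1) and spin(left) lands elsewhere
from: at (-2,-3), heading west
t=1 straight(1) ⇒ at (-3,-3), heading west
t=2 spin(left) ⇒ at (-3,-3), heading south
no rival 2-sequence matches.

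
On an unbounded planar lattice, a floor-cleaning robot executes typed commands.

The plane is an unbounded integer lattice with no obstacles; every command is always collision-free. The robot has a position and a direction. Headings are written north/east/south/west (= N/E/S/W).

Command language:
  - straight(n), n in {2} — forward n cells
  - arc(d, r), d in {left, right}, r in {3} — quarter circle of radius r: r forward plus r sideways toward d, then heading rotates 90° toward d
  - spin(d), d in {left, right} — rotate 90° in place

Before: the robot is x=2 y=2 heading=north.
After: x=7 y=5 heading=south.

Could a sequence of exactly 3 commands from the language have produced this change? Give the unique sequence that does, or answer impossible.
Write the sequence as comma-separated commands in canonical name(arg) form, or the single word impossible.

key: order matters: swapping arc(right, 3) and spin(right) lands elsewhere
from: x=2 y=2 heading=north
1. arc(right, 3) → x=5 y=5 heading=east
2. straight(2) → x=7 y=5 heading=east
3. spin(right) → x=7 y=5 heading=south
uniquely the one of 125 3-step routes that fits.

arc(right, 3), straight(2), spin(right)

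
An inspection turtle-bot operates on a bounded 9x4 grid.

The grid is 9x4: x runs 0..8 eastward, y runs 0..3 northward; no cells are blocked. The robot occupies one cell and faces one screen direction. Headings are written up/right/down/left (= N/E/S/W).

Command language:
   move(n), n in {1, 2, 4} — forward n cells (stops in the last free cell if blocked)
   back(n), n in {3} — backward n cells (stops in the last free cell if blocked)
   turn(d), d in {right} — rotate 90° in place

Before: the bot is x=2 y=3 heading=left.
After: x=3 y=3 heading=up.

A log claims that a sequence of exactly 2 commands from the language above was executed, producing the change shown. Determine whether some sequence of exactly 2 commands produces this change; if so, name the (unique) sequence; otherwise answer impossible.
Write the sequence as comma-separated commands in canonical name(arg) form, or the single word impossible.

checked all 2-command options: none fits.

impossible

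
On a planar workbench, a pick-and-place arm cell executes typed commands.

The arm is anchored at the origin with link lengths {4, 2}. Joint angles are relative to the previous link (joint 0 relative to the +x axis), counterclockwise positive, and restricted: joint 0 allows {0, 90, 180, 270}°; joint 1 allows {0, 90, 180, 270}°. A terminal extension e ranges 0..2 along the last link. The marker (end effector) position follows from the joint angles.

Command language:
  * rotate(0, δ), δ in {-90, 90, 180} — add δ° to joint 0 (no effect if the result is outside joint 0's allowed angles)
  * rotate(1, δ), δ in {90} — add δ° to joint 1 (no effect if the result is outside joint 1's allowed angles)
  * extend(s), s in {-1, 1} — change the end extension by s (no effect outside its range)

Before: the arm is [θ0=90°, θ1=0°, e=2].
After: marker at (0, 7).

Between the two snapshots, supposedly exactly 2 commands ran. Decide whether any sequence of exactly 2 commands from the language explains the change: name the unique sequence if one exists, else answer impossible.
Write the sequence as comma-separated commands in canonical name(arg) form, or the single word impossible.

key: running extend(-1) before extend(1) would end elsewhere — order is forced
start: [θ0=90°, θ1=0°, e=2]
[1] after extend(1): [θ0=90°, θ1=0°, e=2]
[2] after extend(-1): [θ0=90°, θ1=0°, e=1]
all 36 alternatives checked — unique.

extend(1), extend(-1)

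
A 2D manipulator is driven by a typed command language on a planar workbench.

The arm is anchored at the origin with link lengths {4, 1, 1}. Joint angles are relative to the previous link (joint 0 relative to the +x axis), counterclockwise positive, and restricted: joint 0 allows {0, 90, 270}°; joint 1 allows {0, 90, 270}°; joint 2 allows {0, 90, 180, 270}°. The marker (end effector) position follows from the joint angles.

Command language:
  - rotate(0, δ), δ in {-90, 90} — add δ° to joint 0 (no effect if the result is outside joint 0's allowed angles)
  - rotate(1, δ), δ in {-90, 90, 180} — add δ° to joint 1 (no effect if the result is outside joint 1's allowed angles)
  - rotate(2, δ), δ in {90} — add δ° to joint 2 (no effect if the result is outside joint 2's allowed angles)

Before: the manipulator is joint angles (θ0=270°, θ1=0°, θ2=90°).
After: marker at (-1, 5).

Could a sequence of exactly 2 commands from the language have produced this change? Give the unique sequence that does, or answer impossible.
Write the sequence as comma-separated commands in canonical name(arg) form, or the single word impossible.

begin: joint angles (θ0=270°, θ1=0°, θ2=90°)
[1] after rotate(0, 90): joint angles (θ0=0°, θ1=0°, θ2=90°)
[2] after rotate(0, 90): joint angles (θ0=90°, θ1=0°, θ2=90°)
uniquely the one of 36 2-step routes that fits.

rotate(0, 90), rotate(0, 90)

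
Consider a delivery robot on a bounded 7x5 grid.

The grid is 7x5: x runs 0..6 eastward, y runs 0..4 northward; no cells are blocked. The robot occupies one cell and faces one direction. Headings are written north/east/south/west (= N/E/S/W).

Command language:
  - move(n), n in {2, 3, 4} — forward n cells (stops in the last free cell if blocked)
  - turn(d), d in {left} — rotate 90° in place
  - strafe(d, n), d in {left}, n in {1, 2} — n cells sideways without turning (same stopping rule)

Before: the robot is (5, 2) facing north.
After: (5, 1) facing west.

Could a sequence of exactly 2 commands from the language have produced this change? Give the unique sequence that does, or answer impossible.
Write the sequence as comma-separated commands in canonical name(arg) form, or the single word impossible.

turn(left), strafe(left, 1)

key: cell and facing (now W) both changed — the 2 commands mix motion and turning
t0: (5, 2) facing north
[1] after turn(left): (5, 2) facing west
[2] after strafe(left, 1): (5, 1) facing west
no rival 2-sequence matches.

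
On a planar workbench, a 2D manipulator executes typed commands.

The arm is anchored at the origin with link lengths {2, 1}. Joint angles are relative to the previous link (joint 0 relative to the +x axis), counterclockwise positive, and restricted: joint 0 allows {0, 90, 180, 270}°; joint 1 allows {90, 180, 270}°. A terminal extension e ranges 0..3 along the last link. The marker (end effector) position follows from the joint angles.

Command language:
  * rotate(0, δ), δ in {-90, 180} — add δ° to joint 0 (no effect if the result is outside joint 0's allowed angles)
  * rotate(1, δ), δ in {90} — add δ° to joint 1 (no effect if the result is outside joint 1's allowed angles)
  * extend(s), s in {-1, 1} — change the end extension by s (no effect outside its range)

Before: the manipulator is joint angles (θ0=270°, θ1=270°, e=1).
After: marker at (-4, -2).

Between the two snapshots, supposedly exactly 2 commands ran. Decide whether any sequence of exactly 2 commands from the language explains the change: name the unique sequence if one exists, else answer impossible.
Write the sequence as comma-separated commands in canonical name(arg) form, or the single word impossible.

extend(1), extend(1)

initial: joint angles (θ0=270°, θ1=270°, e=1)
t=1 extend(1) ⇒ joint angles (θ0=270°, θ1=270°, e=2)
t=2 extend(1) ⇒ joint angles (θ0=270°, θ1=270°, e=3)
no rival 2-sequence matches.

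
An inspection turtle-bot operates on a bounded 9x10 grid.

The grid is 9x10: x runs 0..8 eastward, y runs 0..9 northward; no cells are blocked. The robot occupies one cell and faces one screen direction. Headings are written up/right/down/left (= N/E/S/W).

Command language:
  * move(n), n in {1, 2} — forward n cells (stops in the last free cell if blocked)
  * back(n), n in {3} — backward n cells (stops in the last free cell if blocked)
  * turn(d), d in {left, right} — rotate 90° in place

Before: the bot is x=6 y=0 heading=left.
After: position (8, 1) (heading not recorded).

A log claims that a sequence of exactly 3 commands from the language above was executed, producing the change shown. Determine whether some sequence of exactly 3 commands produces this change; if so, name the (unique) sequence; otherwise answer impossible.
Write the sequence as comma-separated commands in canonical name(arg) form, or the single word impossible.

key: back(3) runs into the grid edge before its full distance
from: x=6 y=0 heading=left
1. back(3) → x=8 y=0 heading=left
2. turn(right) → x=8 y=0 heading=up
3. move(1) → x=8 y=1 heading=up
no other 3-command option fits: unique.

back(3), turn(right), move(1)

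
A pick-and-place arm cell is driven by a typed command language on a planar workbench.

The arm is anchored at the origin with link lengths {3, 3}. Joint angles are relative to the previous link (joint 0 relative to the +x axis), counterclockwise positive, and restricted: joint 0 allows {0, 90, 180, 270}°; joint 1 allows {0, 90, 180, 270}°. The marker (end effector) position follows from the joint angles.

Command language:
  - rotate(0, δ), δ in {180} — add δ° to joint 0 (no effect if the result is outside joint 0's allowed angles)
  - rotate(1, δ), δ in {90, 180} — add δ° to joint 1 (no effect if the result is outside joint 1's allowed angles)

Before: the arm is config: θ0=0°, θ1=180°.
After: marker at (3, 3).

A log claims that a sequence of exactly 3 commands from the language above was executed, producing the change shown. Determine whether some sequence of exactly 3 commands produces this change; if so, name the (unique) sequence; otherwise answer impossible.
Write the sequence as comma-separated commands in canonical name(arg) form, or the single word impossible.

rotate(1, 90), rotate(1, 90), rotate(1, 90)

from: config: θ0=0°, θ1=180°
t=1 rotate(1, 90) ⇒ config: θ0=0°, θ1=270°
t=2 rotate(1, 90) ⇒ config: θ0=0°, θ1=0°
t=3 rotate(1, 90) ⇒ config: θ0=0°, θ1=90°
no rival 3-sequence matches.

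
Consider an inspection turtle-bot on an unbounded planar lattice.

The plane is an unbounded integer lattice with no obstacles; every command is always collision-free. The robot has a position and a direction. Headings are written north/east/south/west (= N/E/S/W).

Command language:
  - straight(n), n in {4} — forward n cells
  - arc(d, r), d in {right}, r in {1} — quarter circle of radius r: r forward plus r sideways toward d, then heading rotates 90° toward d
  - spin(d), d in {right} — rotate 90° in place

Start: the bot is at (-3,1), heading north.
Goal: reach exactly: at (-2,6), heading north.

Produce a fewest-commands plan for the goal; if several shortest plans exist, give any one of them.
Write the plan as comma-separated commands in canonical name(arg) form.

straight(4), arc(right, 1), arc(right, 1), spin(right), arc(right, 1)

start: at (-3,1), heading north
1. straight(4) → at (-3,5), heading north
2. arc(right, 1) → at (-2,6), heading east
3. arc(right, 1) → at (-1,5), heading south
4. spin(right) → at (-1,5), heading west
5. arc(right, 1) → at (-2,6), heading north
no 4-step plan works, so 5 is optimal.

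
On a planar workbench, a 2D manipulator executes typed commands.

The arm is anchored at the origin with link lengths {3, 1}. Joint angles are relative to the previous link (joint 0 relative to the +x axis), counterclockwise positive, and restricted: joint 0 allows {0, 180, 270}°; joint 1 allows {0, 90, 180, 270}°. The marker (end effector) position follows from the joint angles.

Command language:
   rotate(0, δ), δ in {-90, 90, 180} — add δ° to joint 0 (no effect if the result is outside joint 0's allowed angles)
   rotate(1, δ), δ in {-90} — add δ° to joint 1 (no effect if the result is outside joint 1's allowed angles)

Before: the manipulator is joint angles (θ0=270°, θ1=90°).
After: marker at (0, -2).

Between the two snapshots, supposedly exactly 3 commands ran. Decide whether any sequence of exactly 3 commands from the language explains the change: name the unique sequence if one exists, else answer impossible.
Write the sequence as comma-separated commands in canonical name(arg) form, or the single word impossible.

rotate(1, -90), rotate(1, -90), rotate(1, -90)

initial: joint angles (θ0=270°, θ1=90°)
step 1 (rotate(1, -90)): joint angles (θ0=270°, θ1=0°)
step 2 (rotate(1, -90)): joint angles (θ0=270°, θ1=270°)
step 3 (rotate(1, -90)): joint angles (θ0=270°, θ1=180°)
no rival 3-sequence matches.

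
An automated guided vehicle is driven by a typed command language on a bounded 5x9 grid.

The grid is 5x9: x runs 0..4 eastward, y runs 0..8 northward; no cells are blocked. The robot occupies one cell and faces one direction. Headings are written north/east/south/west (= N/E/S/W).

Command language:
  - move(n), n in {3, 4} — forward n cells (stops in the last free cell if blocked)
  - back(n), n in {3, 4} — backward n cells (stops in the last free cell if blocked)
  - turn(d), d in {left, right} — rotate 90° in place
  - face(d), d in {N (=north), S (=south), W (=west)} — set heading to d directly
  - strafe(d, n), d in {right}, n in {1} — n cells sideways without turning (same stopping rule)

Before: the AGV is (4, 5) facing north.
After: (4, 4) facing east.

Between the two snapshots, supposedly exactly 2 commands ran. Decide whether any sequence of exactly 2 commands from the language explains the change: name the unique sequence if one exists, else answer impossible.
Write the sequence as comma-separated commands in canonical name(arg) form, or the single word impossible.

turn(right), strafe(right, 1)

key: order matters: swapping turn(right) and strafe(right, 1) lands elsewhere
start: (4, 5) facing north
[1] after turn(right): (4, 5) facing east
[2] after strafe(right, 1): (4, 4) facing east
no other 2-command option fits: unique.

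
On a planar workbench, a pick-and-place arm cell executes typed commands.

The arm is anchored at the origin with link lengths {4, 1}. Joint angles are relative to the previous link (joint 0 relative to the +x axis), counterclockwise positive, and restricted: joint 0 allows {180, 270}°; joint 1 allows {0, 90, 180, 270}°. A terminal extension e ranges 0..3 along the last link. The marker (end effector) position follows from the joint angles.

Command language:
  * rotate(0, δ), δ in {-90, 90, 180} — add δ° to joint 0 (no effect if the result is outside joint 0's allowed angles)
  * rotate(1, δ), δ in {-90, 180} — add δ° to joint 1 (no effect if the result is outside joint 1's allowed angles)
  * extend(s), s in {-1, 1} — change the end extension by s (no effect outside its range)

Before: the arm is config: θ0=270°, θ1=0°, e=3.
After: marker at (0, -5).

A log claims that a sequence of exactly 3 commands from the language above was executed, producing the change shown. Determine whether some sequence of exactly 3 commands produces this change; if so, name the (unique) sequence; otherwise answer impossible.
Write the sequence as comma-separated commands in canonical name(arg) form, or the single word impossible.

from: config: θ0=270°, θ1=0°, e=3
[1] after extend(-1): config: θ0=270°, θ1=0°, e=2
[2] after extend(-1): config: θ0=270°, θ1=0°, e=1
[3] after extend(-1): config: θ0=270°, θ1=0°, e=0
no rival 3-sequence matches.

extend(-1), extend(-1), extend(-1)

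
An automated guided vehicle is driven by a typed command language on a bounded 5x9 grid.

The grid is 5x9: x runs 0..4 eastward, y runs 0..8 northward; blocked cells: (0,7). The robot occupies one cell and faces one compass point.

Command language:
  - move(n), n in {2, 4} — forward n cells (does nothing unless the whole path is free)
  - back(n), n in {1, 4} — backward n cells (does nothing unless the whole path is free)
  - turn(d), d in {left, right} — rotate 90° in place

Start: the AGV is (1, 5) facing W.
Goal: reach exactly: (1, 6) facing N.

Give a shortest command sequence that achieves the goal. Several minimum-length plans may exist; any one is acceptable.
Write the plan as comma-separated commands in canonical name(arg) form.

t0: (1, 5) facing W
t=1 turn(right) ⇒ (1, 5) facing N
t=2 move(2) ⇒ (1, 7) facing N
t=3 back(1) ⇒ (1, 6) facing N
nothing shorter than 3 reaches the goal.

turn(right), move(2), back(1)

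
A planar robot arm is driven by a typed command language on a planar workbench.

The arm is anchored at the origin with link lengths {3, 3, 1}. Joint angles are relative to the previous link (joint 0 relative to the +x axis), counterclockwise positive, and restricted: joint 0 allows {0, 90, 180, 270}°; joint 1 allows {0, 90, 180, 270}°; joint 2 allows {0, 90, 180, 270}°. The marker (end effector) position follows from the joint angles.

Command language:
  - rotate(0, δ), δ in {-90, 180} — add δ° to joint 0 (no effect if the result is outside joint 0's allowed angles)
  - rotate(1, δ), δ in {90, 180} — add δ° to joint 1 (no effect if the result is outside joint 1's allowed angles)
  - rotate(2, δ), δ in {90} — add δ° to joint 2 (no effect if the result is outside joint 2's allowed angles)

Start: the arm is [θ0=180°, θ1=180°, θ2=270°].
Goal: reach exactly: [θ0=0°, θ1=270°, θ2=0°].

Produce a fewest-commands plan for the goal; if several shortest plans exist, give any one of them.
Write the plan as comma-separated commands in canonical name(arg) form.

rotate(1, 90), rotate(2, 90), rotate(0, 180)

initial: [θ0=180°, θ1=180°, θ2=270°]
step 1 (rotate(1, 90)): [θ0=180°, θ1=270°, θ2=270°]
step 2 (rotate(2, 90)): [θ0=180°, θ1=270°, θ2=0°]
step 3 (rotate(0, 180)): [θ0=0°, θ1=270°, θ2=0°]
nothing shorter than 3 reaches the goal.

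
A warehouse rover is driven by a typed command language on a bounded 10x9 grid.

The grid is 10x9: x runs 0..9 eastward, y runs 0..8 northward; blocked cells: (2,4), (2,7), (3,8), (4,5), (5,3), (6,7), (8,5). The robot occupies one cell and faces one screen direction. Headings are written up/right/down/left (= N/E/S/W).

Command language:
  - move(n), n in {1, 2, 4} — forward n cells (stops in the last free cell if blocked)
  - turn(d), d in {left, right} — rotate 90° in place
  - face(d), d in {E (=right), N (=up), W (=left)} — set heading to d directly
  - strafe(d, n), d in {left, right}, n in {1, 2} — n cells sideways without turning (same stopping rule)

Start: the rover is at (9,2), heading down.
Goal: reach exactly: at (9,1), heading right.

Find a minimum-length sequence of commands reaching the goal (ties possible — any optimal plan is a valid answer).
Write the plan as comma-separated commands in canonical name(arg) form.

initial: at (9,2), heading down
step 1 (turn(left)): at (9,2), heading right
step 2 (strafe(right, 1)): at (9,1), heading right
nothing shorter than 2 reaches the goal.

turn(left), strafe(right, 1)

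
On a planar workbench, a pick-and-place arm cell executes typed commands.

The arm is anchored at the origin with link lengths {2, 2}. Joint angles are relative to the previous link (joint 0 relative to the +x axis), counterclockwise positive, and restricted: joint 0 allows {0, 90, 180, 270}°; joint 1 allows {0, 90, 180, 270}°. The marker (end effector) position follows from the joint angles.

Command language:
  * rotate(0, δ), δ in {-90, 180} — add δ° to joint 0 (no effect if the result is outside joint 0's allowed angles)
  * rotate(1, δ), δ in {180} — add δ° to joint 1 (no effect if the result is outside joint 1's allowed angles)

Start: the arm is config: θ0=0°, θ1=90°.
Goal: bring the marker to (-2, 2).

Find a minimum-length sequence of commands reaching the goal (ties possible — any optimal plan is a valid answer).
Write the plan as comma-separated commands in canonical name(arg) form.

start: config: θ0=0°, θ1=90°
step 1 (rotate(0, -90)): config: θ0=270°, θ1=90°
step 2 (rotate(0, 180)): config: θ0=90°, θ1=90°
no 1-step plan works, so 2 is optimal.

rotate(0, -90), rotate(0, 180)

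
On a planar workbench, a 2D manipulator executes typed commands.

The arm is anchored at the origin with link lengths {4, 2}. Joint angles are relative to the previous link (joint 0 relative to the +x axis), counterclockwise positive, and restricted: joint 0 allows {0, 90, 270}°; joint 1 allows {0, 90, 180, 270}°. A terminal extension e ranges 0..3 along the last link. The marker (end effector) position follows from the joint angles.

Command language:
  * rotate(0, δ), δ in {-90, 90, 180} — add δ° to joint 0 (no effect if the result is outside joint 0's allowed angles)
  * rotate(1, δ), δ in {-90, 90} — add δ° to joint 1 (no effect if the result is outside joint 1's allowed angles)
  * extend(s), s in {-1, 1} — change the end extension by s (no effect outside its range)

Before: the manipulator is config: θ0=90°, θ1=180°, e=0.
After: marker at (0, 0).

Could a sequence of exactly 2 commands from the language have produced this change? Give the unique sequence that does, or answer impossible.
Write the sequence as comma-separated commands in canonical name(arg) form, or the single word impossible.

start: config: θ0=90°, θ1=180°, e=0
[1] after extend(1): config: θ0=90°, θ1=180°, e=1
[2] after extend(1): config: θ0=90°, θ1=180°, e=2
all 49 alternatives checked — unique.

extend(1), extend(1)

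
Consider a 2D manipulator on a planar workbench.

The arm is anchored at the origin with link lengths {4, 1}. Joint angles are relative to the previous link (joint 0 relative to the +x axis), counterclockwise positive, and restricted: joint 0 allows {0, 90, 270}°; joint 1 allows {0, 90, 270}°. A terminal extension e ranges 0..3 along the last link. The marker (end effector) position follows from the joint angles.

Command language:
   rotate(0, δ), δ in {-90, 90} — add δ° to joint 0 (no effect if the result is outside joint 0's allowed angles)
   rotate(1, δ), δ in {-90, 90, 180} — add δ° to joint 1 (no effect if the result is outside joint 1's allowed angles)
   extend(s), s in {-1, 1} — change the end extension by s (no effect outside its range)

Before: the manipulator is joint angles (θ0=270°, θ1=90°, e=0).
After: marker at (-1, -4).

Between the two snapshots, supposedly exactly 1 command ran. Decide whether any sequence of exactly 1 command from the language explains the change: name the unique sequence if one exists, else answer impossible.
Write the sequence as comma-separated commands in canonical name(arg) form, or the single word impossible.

from: joint angles (θ0=270°, θ1=90°, e=0)
[1] after rotate(1, 180): joint angles (θ0=270°, θ1=270°, e=0)
no rival 1-sequence matches.

rotate(1, 180)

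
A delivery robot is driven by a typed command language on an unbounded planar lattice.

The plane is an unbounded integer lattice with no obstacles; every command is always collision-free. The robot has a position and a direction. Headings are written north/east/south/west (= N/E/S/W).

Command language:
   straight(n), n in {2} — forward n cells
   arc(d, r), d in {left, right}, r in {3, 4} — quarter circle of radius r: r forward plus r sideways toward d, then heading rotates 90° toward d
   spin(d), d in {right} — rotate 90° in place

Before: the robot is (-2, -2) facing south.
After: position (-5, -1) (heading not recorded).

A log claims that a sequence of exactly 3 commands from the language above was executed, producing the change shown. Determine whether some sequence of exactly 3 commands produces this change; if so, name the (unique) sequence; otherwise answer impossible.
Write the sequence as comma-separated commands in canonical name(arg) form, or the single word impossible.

straight(2), spin(right), arc(right, 3)

key: order matters: swapping straight(2) and arc(right, 3) lands elsewhere
t0: (-2, -2) facing south
step 1 (straight(2)): (-2, -4) facing south
step 2 (spin(right)): (-2, -4) facing west
step 3 (arc(right, 3)): (-5, -1) facing north
no rival 3-sequence matches.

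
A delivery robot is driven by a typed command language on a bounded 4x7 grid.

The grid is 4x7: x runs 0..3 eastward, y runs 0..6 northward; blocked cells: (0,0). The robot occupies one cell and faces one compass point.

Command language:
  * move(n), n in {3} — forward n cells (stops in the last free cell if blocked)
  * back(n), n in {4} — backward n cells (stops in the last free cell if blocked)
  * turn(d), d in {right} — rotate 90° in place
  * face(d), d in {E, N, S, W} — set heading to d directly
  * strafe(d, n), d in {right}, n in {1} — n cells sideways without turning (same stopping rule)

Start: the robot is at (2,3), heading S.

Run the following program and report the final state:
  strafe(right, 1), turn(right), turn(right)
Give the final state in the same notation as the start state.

start: at (2,3), heading S
1. strafe(right, 1) → at (1,3), heading S
2. turn(right) → at (1,3), heading W
3. turn(right) → at (1,3), heading N

at (1,3), heading N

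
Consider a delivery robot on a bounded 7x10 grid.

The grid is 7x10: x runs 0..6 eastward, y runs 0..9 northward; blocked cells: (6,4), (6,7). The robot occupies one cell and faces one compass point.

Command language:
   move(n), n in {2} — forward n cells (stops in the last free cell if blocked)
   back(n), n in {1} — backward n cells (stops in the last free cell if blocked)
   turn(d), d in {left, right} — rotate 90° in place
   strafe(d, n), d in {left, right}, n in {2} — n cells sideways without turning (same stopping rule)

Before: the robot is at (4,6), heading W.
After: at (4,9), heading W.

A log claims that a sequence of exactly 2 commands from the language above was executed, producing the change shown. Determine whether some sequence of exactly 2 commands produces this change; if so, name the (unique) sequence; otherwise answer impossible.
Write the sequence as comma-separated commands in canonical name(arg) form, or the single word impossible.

strafe(right, 2), strafe(right, 2)

key: heading stays W — no command in the sequence turns
t0: at (4,6), heading W
t=1 strafe(right, 2) ⇒ at (4,8), heading W
t=2 strafe(right, 2) ⇒ at (4,9), heading W
no rival 2-sequence matches.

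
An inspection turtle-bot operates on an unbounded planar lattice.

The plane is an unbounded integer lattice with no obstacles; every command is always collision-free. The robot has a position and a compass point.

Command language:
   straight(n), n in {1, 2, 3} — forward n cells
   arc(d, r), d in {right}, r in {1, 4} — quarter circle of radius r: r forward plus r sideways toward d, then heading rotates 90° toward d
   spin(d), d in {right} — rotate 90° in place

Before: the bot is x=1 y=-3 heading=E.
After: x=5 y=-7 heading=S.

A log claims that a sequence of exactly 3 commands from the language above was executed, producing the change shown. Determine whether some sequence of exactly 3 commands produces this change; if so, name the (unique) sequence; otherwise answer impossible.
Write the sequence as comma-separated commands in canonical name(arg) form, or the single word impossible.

key: position moved to (5,-7) AND the heading swung to S — translation plus rotation needed
initial: x=1 y=-3 heading=E
t=1 straight(3) ⇒ x=4 y=-3 heading=E
t=2 arc(right, 1) ⇒ x=5 y=-4 heading=S
t=3 straight(3) ⇒ x=5 y=-7 heading=S
no rival 3-sequence matches.

straight(3), arc(right, 1), straight(3)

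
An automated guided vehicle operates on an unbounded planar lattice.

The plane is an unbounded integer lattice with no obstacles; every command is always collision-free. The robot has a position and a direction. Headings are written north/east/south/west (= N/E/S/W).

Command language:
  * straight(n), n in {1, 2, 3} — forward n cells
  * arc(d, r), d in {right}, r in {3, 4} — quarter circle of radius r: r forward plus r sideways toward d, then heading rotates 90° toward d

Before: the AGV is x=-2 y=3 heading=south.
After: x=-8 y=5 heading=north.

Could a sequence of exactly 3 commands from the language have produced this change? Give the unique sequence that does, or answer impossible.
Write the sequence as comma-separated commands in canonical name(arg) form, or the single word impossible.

arc(right, 3), arc(right, 3), straight(2)

key: order matters: swapping arc(right, 3) and straight(2) lands elsewhere
initial: x=-2 y=3 heading=south
step 1 (arc(right, 3)): x=-5 y=0 heading=west
step 2 (arc(right, 3)): x=-8 y=3 heading=north
step 3 (straight(2)): x=-8 y=5 heading=north
no other 3-command option fits: unique.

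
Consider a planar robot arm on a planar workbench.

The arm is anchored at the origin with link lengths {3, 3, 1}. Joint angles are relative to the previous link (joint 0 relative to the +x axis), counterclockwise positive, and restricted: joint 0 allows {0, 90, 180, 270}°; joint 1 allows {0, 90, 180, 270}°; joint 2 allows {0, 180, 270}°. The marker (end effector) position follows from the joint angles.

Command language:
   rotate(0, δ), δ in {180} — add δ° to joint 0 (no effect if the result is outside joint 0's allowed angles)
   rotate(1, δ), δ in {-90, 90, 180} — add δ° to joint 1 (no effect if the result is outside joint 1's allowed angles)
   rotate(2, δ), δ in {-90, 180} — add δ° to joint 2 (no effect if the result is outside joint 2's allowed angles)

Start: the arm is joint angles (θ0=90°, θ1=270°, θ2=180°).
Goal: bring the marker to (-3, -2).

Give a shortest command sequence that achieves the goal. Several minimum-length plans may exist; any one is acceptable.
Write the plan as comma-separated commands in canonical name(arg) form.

initial: joint angles (θ0=90°, θ1=270°, θ2=180°)
[1] after rotate(2, 180): joint angles (θ0=90°, θ1=270°, θ2=0°)
[2] after rotate(2, -90): joint angles (θ0=90°, θ1=270°, θ2=270°)
[3] after rotate(0, 180): joint angles (θ0=270°, θ1=270°, θ2=270°)
shorter routes all fall short; 3 is best.

rotate(2, 180), rotate(2, -90), rotate(0, 180)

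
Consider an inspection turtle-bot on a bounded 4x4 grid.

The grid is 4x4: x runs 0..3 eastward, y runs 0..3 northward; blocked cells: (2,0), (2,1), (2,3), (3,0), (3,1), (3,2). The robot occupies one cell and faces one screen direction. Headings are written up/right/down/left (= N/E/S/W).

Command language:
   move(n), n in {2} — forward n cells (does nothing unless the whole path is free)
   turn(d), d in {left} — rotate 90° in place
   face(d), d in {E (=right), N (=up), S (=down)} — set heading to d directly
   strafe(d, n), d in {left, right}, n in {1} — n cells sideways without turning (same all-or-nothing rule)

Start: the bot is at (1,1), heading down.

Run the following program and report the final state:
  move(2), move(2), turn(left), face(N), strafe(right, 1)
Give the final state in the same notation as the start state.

initial: at (1,1), heading down
1. move(2) → at (1,1), heading down
2. move(2) → at (1,1), heading down
3. turn(left) → at (1,1), heading right
4. face(N) → at (1,1), heading up
5. strafe(right, 1) → at (1,1), heading up

at (1,1), heading up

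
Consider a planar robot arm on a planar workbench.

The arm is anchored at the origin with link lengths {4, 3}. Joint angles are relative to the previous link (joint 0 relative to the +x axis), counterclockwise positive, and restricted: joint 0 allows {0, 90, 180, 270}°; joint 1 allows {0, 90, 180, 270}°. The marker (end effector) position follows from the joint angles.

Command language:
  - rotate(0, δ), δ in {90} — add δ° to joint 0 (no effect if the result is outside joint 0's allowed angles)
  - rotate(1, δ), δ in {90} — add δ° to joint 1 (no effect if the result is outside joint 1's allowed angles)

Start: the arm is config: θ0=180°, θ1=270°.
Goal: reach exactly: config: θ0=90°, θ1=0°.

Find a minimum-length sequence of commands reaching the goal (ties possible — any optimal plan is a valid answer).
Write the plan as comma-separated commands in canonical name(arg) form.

initial: config: θ0=180°, θ1=270°
t=1 rotate(0, 90) ⇒ config: θ0=270°, θ1=270°
t=2 rotate(0, 90) ⇒ config: θ0=0°, θ1=270°
t=3 rotate(0, 90) ⇒ config: θ0=90°, θ1=270°
t=4 rotate(1, 90) ⇒ config: θ0=90°, θ1=0°
nothing shorter than 4 reaches the goal.

rotate(0, 90), rotate(0, 90), rotate(0, 90), rotate(1, 90)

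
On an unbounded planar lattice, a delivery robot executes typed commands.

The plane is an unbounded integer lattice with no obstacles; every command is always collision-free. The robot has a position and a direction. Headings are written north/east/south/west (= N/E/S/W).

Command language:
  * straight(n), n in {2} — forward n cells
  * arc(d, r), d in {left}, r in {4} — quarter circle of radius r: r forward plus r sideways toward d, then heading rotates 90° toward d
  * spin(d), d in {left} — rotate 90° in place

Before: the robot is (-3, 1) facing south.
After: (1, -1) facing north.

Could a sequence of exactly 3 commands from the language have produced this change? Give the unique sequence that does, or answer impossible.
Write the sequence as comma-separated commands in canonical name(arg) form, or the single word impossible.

key: position moved to (1,-1) AND the heading swung to N — translation plus rotation needed
initial: (-3, 1) facing south
1. arc(left, 4) → (1, -3) facing east
2. spin(left) → (1, -3) facing north
3. straight(2) → (1, -1) facing north
no rival 3-sequence matches.

arc(left, 4), spin(left), straight(2)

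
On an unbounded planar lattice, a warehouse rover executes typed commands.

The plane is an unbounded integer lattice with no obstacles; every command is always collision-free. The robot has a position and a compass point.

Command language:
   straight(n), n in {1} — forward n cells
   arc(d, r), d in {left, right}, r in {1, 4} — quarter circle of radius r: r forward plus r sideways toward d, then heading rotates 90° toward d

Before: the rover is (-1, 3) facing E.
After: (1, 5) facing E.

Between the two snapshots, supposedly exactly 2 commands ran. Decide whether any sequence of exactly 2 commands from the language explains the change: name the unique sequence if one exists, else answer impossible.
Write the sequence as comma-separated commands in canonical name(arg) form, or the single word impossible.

arc(left, 1), arc(right, 1)

key: still facing E at the end — net rotation zero over 2 steps
begin: (-1, 3) facing E
1. arc(left, 1) → (0, 4) facing N
2. arc(right, 1) → (1, 5) facing E
all 25 alternatives checked — unique.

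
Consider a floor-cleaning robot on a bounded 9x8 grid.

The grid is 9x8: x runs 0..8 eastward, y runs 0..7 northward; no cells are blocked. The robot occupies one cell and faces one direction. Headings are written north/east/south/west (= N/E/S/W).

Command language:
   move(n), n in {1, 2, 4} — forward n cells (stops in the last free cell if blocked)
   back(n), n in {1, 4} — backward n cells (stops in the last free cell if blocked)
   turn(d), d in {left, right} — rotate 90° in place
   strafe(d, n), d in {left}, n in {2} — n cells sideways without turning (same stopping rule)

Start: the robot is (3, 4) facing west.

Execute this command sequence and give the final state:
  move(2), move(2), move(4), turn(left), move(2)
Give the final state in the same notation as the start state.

t0: (3, 4) facing west
1. move(2) → (1, 4) facing west
2. move(2) → (0, 4) facing west
3. move(4) → (0, 4) facing west
4. turn(left) → (0, 4) facing south
5. move(2) → (0, 2) facing south

(0, 2) facing south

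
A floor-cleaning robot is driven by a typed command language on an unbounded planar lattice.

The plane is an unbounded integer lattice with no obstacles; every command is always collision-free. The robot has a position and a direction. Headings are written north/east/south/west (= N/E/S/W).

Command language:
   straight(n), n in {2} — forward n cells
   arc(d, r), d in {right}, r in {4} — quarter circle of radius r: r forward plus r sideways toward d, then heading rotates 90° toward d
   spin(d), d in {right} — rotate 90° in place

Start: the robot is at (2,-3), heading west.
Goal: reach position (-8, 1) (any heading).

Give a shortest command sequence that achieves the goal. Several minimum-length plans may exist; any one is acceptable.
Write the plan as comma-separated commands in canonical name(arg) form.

straight(2), straight(2), straight(2), arc(right, 4)

initial: at (2,-3), heading west
[1] after straight(2): at (0,-3), heading west
[2] after straight(2): at (-2,-3), heading west
[3] after straight(2): at (-4,-3), heading west
[4] after arc(right, 4): at (-8,1), heading north
nothing shorter than 4 reaches the goal.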